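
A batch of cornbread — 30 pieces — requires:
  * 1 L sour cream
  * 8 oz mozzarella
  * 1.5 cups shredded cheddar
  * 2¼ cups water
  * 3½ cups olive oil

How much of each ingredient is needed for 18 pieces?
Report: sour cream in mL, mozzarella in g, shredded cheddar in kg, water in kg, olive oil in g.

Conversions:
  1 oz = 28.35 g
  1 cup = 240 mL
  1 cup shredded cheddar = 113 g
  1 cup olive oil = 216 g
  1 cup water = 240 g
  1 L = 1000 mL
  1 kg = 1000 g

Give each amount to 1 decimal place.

sour cream: 600.0 mL; mozzarella: 136.1 g; shredded cheddar: 0.1 kg; water: 0.3 kg; olive oil: 453.6 g

Scaling factor: 18/30 = 3/5 = 0.6.
sour cream: 1 L × 3/5 × 1000 mL/L = 600.0 mL
mozzarella: 8 oz × 3/5 × 28.35 g/oz ≈ 136.1 g
shredded cheddar: 1.5 cup × 3/5 × 113 g/cup ÷ 1000 g/kg ≈ 0.1 kg
water: 2.25 cup × 3/5 × 240 g/cup ÷ 1000 g/kg ≈ 0.3 kg
olive oil: 3.5 cup × 3/5 × 216 g/cup = 453.6 g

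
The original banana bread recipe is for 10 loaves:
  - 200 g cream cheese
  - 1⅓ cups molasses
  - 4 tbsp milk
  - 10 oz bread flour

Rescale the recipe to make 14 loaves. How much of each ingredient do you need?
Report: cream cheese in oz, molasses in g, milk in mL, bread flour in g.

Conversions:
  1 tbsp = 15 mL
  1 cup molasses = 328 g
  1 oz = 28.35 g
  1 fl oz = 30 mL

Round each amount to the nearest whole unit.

cream cheese: 10 oz; molasses: 612 g; milk: 84 mL; bread flour: 397 g

Scaling factor: 14/10 = 7/5 = 1.4.
cream cheese: 200 g × 7/5 ÷ 28.35 g/oz ≈ 10 oz
molasses: 4/3 cup × 7/5 × 328 g/cup ≈ 612 g
milk: 4 tbsp × 7/5 × 15 mL/tbsp = 84 mL
bread flour: 10 oz × 7/5 × 28.35 g/oz ≈ 397 g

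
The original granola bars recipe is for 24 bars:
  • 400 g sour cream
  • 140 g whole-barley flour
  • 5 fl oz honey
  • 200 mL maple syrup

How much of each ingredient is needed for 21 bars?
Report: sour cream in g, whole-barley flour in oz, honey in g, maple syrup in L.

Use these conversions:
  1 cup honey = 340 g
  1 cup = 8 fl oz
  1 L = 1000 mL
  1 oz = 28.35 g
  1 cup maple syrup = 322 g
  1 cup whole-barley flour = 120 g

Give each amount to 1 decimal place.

Scaling factor: 21/24 = 7/8 = 0.875.
sour cream: 400 g × 7/8 = 350.0 g
whole-barley flour: 140 g × 7/8 ÷ 28.35 g/oz ≈ 4.3 oz
honey: 5 fl oz × 7/8 ÷ 8 fl oz/cup × 340 g/cup ≈ 185.9 g
maple syrup: 200 mL × 7/8 ÷ 1000 mL/L ≈ 0.2 L

sour cream: 350.0 g; whole-barley flour: 4.3 oz; honey: 185.9 g; maple syrup: 0.2 L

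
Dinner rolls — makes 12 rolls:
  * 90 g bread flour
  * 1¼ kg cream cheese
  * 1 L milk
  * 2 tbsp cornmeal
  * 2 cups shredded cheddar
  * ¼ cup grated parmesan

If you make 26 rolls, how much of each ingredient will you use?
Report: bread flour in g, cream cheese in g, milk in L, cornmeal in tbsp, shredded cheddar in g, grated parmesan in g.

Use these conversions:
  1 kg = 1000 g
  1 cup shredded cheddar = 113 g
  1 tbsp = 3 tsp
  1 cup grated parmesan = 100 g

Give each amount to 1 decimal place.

Scaling factor: 26/12 = 13/6.
bread flour: 90 g × 13/6 = 195.0 g
cream cheese: 1.25 kg × 13/6 × 1000 g/kg ≈ 2708.3 g
milk: 1 L × 13/6 ≈ 2.2 L
cornmeal: 2 tbsp × 13/6 ≈ 4.3 tbsp
shredded cheddar: 2 cup × 13/6 × 113 g/cup ≈ 489.7 g
grated parmesan: 0.25 cup × 13/6 × 100 g/cup ≈ 54.2 g

bread flour: 195.0 g; cream cheese: 2708.3 g; milk: 2.2 L; cornmeal: 4.3 tbsp; shredded cheddar: 489.7 g; grated parmesan: 54.2 g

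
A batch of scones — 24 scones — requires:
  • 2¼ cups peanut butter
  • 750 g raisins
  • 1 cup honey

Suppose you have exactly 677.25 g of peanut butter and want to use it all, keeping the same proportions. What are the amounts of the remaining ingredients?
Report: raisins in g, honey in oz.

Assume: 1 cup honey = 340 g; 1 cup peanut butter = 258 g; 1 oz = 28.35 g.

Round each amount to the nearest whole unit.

raisins: 875 g; honey: 14 oz

The original recipe has 580.5 g of peanut butter, so the scaling factor is 677.25 ÷ 580.5 = 7/6.
raisins: 750 g × 7/6 = 875 g
honey: 1 cup × 7/6 × 340 g/cup ÷ 28.35 g/oz ≈ 14 oz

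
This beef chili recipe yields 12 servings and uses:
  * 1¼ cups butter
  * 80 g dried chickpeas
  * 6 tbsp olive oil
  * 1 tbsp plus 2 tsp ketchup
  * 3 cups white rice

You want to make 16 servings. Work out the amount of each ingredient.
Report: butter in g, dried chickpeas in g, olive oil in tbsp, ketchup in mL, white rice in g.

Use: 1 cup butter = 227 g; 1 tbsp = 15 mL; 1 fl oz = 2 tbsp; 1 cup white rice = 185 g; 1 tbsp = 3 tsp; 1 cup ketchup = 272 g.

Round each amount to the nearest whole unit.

Scaling factor: 16/12 = 4/3.
butter: 1.25 cup × 4/3 × 227 g/cup ≈ 378 g
dried chickpeas: 80 g × 4/3 ≈ 107 g
olive oil: 6 tbsp × 4/3 = 8 tbsp
ketchup: (1 tbsp + 2 tsp = 5/3 tbsp) × 4/3 × 15 mL/tbsp ≈ 33 mL
white rice: 3 cup × 4/3 × 185 g/cup = 740 g

butter: 378 g; dried chickpeas: 107 g; olive oil: 8 tbsp; ketchup: 33 mL; white rice: 740 g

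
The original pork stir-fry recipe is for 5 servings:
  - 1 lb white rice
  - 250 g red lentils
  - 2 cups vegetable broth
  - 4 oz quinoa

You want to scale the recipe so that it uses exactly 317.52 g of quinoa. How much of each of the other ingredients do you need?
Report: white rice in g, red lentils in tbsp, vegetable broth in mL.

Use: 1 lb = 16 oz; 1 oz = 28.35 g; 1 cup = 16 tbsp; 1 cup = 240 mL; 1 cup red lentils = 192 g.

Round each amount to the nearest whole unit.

white rice: 1270 g; red lentils: 58 tbsp; vegetable broth: 1344 mL

The original recipe has 113.4 g of quinoa, so the scaling factor is 317.52 ÷ 113.4 = 14/5 = 2.8.
white rice: 1 lb × 14/5 × 16 oz/lb × 28.35 g/oz ≈ 1270 g
red lentils: 250 g × 14/5 ÷ 192 g/cup × 16 tbsp/cup ≈ 58 tbsp
vegetable broth: 2 cup × 14/5 × 240 mL/cup = 1344 mL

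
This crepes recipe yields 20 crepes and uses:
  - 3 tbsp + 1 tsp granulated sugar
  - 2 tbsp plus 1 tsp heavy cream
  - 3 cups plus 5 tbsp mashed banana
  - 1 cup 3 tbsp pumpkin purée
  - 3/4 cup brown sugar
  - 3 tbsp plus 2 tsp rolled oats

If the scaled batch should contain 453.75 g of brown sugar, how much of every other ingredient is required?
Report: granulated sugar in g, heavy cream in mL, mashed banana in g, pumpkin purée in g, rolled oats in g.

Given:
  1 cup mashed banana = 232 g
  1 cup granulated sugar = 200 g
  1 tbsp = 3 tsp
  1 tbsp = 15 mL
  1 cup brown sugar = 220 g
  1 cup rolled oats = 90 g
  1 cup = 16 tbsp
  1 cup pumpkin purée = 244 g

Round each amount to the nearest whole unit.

granulated sugar: 115 g; heavy cream: 96 mL; mashed banana: 2113 g; pumpkin purée: 797 g; rolled oats: 57 g

The original recipe has 165 g of brown sugar, so the scaling factor is 453.75 ÷ 165 = 11/4 = 2.75.
granulated sugar: (3 tbsp + 1 tsp = 10/3 tbsp) × 11/4 ÷ 16 tbsp/cup × 200 g/cup ≈ 115 g
heavy cream: (2 tbsp + 1 tsp = 7/3 tbsp) × 11/4 × 15 mL/tbsp ≈ 96 mL
mashed banana: (3 cup + 5 tbsp = 3.3125 cup) × 11/4 × 232 g/cup ≈ 2113 g
pumpkin purée: (1 cup + 3 tbsp = 1.1875 cup) × 11/4 × 244 g/cup ≈ 797 g
rolled oats: (3 tbsp + 2 tsp = 11/3 tbsp) × 11/4 ÷ 16 tbsp/cup × 90 g/cup ≈ 57 g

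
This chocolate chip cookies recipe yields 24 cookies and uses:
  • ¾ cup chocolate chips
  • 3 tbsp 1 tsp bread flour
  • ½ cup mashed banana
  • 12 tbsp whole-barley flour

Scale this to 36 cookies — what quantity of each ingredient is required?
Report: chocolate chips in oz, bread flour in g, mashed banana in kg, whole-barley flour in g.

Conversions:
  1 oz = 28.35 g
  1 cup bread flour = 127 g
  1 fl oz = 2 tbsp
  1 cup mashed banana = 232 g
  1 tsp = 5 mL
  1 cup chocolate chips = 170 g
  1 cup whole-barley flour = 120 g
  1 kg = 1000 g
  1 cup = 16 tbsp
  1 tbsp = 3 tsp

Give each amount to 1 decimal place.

chocolate chips: 6.7 oz; bread flour: 39.7 g; mashed banana: 0.2 kg; whole-barley flour: 135.0 g

Scaling factor: 36/24 = 3/2 = 1.5.
chocolate chips: 0.75 cup × 3/2 × 170 g/cup ÷ 28.35 g/oz ≈ 6.7 oz
bread flour: (3 tbsp + 1 tsp = 10/3 tbsp) × 3/2 ÷ 16 tbsp/cup × 127 g/cup ≈ 39.7 g
mashed banana: 0.5 cup × 3/2 × 232 g/cup ÷ 1000 g/kg ≈ 0.2 kg
whole-barley flour: 12 tbsp × 3/2 ÷ 16 tbsp/cup × 120 g/cup = 135.0 g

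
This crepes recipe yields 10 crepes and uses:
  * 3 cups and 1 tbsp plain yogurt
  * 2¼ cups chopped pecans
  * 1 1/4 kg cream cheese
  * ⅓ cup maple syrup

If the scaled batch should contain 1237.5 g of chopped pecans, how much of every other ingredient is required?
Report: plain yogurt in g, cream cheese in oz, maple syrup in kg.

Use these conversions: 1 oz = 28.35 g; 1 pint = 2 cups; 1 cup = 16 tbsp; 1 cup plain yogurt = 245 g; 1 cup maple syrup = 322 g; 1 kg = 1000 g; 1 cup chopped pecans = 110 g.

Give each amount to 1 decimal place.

plain yogurt: 3751.6 g; cream cheese: 220.5 oz; maple syrup: 0.5 kg

The original recipe has 247.5 g of chopped pecans, so the scaling factor is 1237.5 ÷ 247.5 = 5.
plain yogurt: (3 cup + 1 tbsp = 3.0625 cup) × 5 × 245 g/cup ≈ 3751.6 g
cream cheese: 1.25 kg × 5 × 1000 g/kg ÷ 28.35 g/oz ≈ 220.5 oz
maple syrup: 1/3 cup × 5 × 322 g/cup ÷ 1000 g/kg ≈ 0.5 kg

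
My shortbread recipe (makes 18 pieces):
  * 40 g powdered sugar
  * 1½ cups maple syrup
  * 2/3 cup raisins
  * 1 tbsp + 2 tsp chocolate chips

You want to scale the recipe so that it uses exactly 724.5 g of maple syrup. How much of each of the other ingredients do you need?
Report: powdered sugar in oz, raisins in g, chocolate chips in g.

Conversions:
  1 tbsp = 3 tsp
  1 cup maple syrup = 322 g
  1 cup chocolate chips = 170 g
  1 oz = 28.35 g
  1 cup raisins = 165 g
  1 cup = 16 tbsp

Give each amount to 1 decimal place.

powdered sugar: 2.1 oz; raisins: 165.0 g; chocolate chips: 26.6 g

The original recipe has 483 g of maple syrup, so the scaling factor is 724.5 ÷ 483 = 3/2 = 1.5.
powdered sugar: 40 g × 3/2 ÷ 28.35 g/oz ≈ 2.1 oz
raisins: 2/3 cup × 3/2 × 165 g/cup = 165.0 g
chocolate chips: (1 tbsp + 2 tsp = 5/3 tbsp) × 3/2 ÷ 16 tbsp/cup × 170 g/cup ≈ 26.6 g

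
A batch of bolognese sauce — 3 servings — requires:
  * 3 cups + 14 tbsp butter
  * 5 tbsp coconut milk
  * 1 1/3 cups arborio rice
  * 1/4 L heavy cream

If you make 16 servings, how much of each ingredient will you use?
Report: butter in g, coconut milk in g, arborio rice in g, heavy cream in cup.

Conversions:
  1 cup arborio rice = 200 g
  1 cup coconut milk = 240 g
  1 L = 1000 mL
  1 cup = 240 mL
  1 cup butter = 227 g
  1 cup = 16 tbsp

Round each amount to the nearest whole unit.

butter: 4691 g; coconut milk: 400 g; arborio rice: 1422 g; heavy cream: 6 cup

Scaling factor: 16/3.
butter: (3 cup + 14 tbsp = 3.875 cup) × 16/3 × 227 g/cup ≈ 4691 g
coconut milk: 5 tbsp × 16/3 ÷ 16 tbsp/cup × 240 g/cup = 400 g
arborio rice: 4/3 cup × 16/3 × 200 g/cup ≈ 1422 g
heavy cream: 0.25 L × 16/3 × 1000 mL/L ÷ 240 mL/cup ≈ 6 cup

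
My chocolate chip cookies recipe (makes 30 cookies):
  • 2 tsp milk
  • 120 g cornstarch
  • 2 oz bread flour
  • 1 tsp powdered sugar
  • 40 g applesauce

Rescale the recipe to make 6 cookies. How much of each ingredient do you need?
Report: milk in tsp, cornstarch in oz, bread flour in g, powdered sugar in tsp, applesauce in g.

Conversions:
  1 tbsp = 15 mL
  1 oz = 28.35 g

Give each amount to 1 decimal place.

Scaling factor: 6/30 = 1/5 = 0.2.
milk: 2 tsp × 1/5 = 0.4 tsp
cornstarch: 120 g × 1/5 ÷ 28.35 g/oz ≈ 0.8 oz
bread flour: 2 oz × 1/5 × 28.35 g/oz ≈ 11.3 g
powdered sugar: 1 tsp × 1/5 = 0.2 tsp
applesauce: 40 g × 1/5 = 8.0 g

milk: 0.4 tsp; cornstarch: 0.8 oz; bread flour: 11.3 g; powdered sugar: 0.2 tsp; applesauce: 8.0 g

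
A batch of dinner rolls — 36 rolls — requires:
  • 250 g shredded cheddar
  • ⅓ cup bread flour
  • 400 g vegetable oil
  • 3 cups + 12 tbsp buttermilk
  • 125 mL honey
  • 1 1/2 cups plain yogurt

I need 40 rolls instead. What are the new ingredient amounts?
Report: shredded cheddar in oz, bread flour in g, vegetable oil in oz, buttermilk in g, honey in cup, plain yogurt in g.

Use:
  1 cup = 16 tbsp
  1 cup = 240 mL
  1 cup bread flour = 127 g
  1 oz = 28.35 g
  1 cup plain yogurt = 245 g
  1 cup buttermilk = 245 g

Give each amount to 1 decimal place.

shredded cheddar: 9.8 oz; bread flour: 47.0 g; vegetable oil: 15.7 oz; buttermilk: 1020.8 g; honey: 0.6 cup; plain yogurt: 408.3 g

Scaling factor: 40/36 = 10/9.
shredded cheddar: 250 g × 10/9 ÷ 28.35 g/oz ≈ 9.8 oz
bread flour: 1/3 cup × 10/9 × 127 g/cup ≈ 47.0 g
vegetable oil: 400 g × 10/9 ÷ 28.35 g/oz ≈ 15.7 oz
buttermilk: (3 cup + 12 tbsp = 3.75 cup) × 10/9 × 245 g/cup ≈ 1020.8 g
honey: 125 mL × 10/9 ÷ 240 mL/cup ≈ 0.6 cup
plain yogurt: 1.5 cup × 10/9 × 245 g/cup ≈ 408.3 g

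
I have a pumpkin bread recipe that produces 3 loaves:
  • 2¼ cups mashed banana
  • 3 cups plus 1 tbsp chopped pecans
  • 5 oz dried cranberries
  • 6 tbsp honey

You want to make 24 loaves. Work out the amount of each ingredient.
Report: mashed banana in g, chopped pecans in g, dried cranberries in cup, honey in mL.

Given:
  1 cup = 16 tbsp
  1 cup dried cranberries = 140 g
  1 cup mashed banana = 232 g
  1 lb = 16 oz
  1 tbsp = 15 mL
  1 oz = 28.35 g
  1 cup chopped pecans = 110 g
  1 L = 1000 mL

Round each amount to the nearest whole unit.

Scaling factor: 24/3 = 8.
mashed banana: 2.25 cup × 8 × 232 g/cup = 4176 g
chopped pecans: (3 cup + 1 tbsp = 3.0625 cup) × 8 × 110 g/cup = 2695 g
dried cranberries: 5 oz × 8 × 28.35 g/oz ÷ 140 g/cup ≈ 8 cup
honey: 6 tbsp × 8 × 15 mL/tbsp = 720 mL

mashed banana: 4176 g; chopped pecans: 2695 g; dried cranberries: 8 cup; honey: 720 mL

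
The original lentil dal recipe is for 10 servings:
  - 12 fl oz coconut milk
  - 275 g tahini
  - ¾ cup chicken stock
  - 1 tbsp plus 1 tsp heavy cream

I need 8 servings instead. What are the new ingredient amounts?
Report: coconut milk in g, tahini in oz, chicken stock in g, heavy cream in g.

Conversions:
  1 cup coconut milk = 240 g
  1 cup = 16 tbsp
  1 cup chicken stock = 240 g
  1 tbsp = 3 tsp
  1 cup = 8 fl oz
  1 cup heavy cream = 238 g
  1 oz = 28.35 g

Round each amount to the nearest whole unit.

coconut milk: 288 g; tahini: 8 oz; chicken stock: 144 g; heavy cream: 16 g

Scaling factor: 8/10 = 4/5 = 0.8.
coconut milk: 12 fl oz × 4/5 ÷ 8 fl oz/cup × 240 g/cup = 288 g
tahini: 275 g × 4/5 ÷ 28.35 g/oz ≈ 8 oz
chicken stock: 0.75 cup × 4/5 × 240 g/cup = 144 g
heavy cream: (1 tbsp + 1 tsp = 4/3 tbsp) × 4/5 ÷ 16 tbsp/cup × 238 g/cup ≈ 16 g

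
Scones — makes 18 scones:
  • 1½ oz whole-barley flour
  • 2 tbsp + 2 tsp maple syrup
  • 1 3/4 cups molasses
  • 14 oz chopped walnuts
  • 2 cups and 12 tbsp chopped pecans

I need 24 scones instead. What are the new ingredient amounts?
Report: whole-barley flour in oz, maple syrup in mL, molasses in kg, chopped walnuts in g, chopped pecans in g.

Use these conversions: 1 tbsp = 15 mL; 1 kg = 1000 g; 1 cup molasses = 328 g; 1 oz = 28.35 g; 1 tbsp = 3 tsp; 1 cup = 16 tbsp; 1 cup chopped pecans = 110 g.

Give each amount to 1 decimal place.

Scaling factor: 24/18 = 4/3.
whole-barley flour: 1.5 oz × 4/3 = 2.0 oz
maple syrup: (2 tbsp + 2 tsp = 8/3 tbsp) × 4/3 × 15 mL/tbsp ≈ 53.3 mL
molasses: 1.75 cup × 4/3 × 328 g/cup ÷ 1000 g/kg ≈ 0.8 kg
chopped walnuts: 14 oz × 4/3 × 28.35 g/oz = 529.2 g
chopped pecans: (2 cup + 12 tbsp = 2.75 cup) × 4/3 × 110 g/cup ≈ 403.3 g

whole-barley flour: 2.0 oz; maple syrup: 53.3 mL; molasses: 0.8 kg; chopped walnuts: 529.2 g; chopped pecans: 403.3 g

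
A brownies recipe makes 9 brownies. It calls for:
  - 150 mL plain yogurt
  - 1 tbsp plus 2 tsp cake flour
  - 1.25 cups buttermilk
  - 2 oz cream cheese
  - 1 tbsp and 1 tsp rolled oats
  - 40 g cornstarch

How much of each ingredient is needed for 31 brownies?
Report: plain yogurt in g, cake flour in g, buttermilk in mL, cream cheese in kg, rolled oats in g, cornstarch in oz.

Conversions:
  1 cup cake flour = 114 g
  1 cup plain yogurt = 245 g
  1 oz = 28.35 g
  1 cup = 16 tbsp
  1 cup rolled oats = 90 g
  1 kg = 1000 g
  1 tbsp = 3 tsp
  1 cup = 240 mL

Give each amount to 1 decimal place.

Scaling factor: 31/9.
plain yogurt: 150 mL × 31/9 ÷ 240 mL/cup × 245 g/cup ≈ 527.4 g
cake flour: (1 tbsp + 2 tsp = 5/3 tbsp) × 31/9 ÷ 16 tbsp/cup × 114 g/cup ≈ 40.9 g
buttermilk: 1.25 cup × 31/9 × 240 mL/cup ≈ 1033.3 mL
cream cheese: 2 oz × 31/9 × 28.35 g/oz ÷ 1000 g/kg ≈ 0.2 kg
rolled oats: (1 tbsp + 1 tsp = 4/3 tbsp) × 31/9 ÷ 16 tbsp/cup × 90 g/cup ≈ 25.8 g
cornstarch: 40 g × 31/9 ÷ 28.35 g/oz ≈ 4.9 oz

plain yogurt: 527.4 g; cake flour: 40.9 g; buttermilk: 1033.3 mL; cream cheese: 0.2 kg; rolled oats: 25.8 g; cornstarch: 4.9 oz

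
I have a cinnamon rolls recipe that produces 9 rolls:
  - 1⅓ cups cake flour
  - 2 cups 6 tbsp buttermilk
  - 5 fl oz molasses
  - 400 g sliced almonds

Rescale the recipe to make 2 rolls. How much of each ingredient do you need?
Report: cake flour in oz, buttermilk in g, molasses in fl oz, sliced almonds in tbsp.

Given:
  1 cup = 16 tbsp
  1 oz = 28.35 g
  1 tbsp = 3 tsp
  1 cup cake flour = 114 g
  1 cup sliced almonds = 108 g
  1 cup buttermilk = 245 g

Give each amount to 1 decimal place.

cake flour: 1.2 oz; buttermilk: 129.3 g; molasses: 1.1 fl oz; sliced almonds: 13.2 tbsp

Scaling factor: 2/9.
cake flour: 4/3 cup × 2/9 × 114 g/cup ÷ 28.35 g/oz ≈ 1.2 oz
buttermilk: (2 cup + 6 tbsp = 2.375 cup) × 2/9 × 245 g/cup ≈ 129.3 g
molasses: 5 fl oz × 2/9 ≈ 1.1 fl oz
sliced almonds: 400 g × 2/9 ÷ 108 g/cup × 16 tbsp/cup ≈ 13.2 tbsp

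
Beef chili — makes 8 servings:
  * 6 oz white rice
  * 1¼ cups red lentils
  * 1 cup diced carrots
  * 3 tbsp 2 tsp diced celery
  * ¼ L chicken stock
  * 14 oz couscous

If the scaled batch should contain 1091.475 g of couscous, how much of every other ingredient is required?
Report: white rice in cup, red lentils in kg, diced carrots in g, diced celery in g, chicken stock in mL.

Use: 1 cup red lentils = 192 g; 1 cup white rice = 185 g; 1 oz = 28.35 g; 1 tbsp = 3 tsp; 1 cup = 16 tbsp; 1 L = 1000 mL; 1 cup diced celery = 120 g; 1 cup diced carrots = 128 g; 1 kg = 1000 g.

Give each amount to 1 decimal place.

The original recipe has 396.9 g of couscous, so the scaling factor is 1091.475 ÷ 396.9 = 11/4 = 2.75.
white rice: 6 oz × 11/4 × 28.35 g/oz ÷ 185 g/cup ≈ 2.5 cup
red lentils: 1.25 cup × 11/4 × 192 g/cup ÷ 1000 g/kg ≈ 0.7 kg
diced carrots: 1 cup × 11/4 × 128 g/cup = 352.0 g
diced celery: (3 tbsp + 2 tsp = 11/3 tbsp) × 11/4 ÷ 16 tbsp/cup × 120 g/cup ≈ 75.6 g
chicken stock: 0.25 L × 11/4 × 1000 mL/L = 687.5 mL

white rice: 2.5 cup; red lentils: 0.7 kg; diced carrots: 352.0 g; diced celery: 75.6 g; chicken stock: 687.5 mL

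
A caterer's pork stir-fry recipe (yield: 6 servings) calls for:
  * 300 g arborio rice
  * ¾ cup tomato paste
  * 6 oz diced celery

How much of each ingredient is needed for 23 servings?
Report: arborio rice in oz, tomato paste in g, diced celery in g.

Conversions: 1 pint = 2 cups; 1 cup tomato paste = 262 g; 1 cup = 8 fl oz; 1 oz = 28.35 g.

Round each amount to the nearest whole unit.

Scaling factor: 23/6.
arborio rice: 300 g × 23/6 ÷ 28.35 g/oz ≈ 41 oz
tomato paste: 0.75 cup × 23/6 × 262 g/cup ≈ 753 g
diced celery: 6 oz × 23/6 × 28.35 g/oz ≈ 652 g

arborio rice: 41 oz; tomato paste: 753 g; diced celery: 652 g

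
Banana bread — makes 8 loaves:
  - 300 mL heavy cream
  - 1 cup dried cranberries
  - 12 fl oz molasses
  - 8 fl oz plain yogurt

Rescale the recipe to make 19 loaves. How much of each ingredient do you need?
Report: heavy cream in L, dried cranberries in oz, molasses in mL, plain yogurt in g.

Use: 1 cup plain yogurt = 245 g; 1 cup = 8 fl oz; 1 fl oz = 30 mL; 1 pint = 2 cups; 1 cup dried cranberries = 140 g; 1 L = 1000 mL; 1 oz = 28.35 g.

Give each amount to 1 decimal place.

Scaling factor: 19/8 = 2.375.
heavy cream: 300 mL × 19/8 ÷ 1000 mL/L ≈ 0.7 L
dried cranberries: 1 cup × 19/8 × 140 g/cup ÷ 28.35 g/oz ≈ 11.7 oz
molasses: 12 fl oz × 19/8 × 30 mL/fl oz = 855.0 mL
plain yogurt: 8 fl oz × 19/8 ÷ 8 fl oz/cup × 245 g/cup ≈ 581.9 g

heavy cream: 0.7 L; dried cranberries: 11.7 oz; molasses: 855.0 mL; plain yogurt: 581.9 g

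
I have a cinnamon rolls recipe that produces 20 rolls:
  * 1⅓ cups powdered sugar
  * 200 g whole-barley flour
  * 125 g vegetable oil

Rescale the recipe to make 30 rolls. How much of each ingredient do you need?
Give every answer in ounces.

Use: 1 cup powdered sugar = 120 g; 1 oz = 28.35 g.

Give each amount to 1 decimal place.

powdered sugar: 8.5 oz; whole-barley flour: 10.6 oz; vegetable oil: 6.6 oz

Scaling factor: 30/20 = 3/2 = 1.5.
powdered sugar: 4/3 cup × 3/2 × 120 g/cup ÷ 28.35 g/oz ≈ 8.5 oz
whole-barley flour: 200 g × 3/2 ÷ 28.35 g/oz ≈ 10.6 oz
vegetable oil: 125 g × 3/2 ÷ 28.35 g/oz ≈ 6.6 oz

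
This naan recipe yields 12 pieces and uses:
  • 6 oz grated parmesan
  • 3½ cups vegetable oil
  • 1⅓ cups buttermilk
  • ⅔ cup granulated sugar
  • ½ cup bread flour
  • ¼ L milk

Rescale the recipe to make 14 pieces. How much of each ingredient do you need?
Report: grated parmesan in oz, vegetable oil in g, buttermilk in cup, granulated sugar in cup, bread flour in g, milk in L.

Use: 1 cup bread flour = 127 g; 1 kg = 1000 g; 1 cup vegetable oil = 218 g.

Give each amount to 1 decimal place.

Scaling factor: 14/12 = 7/6.
grated parmesan: 6 oz × 7/6 = 7.0 oz
vegetable oil: 3.5 cup × 7/6 × 218 g/cup ≈ 890.2 g
buttermilk: 4/3 cup × 7/6 ≈ 1.6 cup
granulated sugar: 2/3 cup × 7/6 ≈ 0.8 cup
bread flour: 0.5 cup × 7/6 × 127 g/cup ≈ 74.1 g
milk: 0.25 L × 7/6 ≈ 0.3 L

grated parmesan: 7.0 oz; vegetable oil: 890.2 g; buttermilk: 1.6 cup; granulated sugar: 0.8 cup; bread flour: 74.1 g; milk: 0.3 L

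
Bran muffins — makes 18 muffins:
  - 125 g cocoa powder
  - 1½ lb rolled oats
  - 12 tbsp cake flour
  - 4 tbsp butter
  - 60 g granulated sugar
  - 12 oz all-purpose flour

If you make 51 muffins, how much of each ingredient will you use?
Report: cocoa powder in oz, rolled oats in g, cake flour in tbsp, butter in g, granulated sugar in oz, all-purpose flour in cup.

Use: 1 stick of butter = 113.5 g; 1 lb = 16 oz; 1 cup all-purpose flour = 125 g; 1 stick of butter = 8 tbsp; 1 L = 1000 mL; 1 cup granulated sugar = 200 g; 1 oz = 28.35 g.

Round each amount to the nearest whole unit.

cocoa powder: 12 oz; rolled oats: 1928 g; cake flour: 34 tbsp; butter: 161 g; granulated sugar: 6 oz; all-purpose flour: 8 cup

Scaling factor: 51/18 = 17/6.
cocoa powder: 125 g × 17/6 ÷ 28.35 g/oz ≈ 12 oz
rolled oats: 1.5 lb × 17/6 × 16 oz/lb × 28.35 g/oz ≈ 1928 g
cake flour: 12 tbsp × 17/6 = 34 tbsp
butter: 4 tbsp × 17/6 ÷ 8 tbsp/stick × 113.5 g/stick ≈ 161 g
granulated sugar: 60 g × 17/6 ÷ 28.35 g/oz ≈ 6 oz
all-purpose flour: 12 oz × 17/6 × 28.35 g/oz ÷ 125 g/cup ≈ 8 cup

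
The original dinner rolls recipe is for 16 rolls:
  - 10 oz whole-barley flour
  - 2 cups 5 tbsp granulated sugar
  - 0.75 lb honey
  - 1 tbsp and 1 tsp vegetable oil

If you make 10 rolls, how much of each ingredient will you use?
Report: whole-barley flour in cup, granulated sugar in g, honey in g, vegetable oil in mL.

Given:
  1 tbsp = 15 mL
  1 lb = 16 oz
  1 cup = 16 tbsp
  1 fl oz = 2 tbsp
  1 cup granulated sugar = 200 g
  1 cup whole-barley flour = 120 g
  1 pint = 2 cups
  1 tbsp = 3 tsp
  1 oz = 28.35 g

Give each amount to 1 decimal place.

whole-barley flour: 1.5 cup; granulated sugar: 289.1 g; honey: 212.6 g; vegetable oil: 12.5 mL

Scaling factor: 10/16 = 5/8 = 0.625.
whole-barley flour: 10 oz × 5/8 × 28.35 g/oz ÷ 120 g/cup ≈ 1.5 cup
granulated sugar: (2 cup + 5 tbsp = 2.3125 cup) × 5/8 × 200 g/cup ≈ 289.1 g
honey: 0.75 lb × 5/8 × 16 oz/lb × 28.35 g/oz ≈ 212.6 g
vegetable oil: (1 tbsp + 1 tsp = 4/3 tbsp) × 5/8 × 15 mL/tbsp = 12.5 mL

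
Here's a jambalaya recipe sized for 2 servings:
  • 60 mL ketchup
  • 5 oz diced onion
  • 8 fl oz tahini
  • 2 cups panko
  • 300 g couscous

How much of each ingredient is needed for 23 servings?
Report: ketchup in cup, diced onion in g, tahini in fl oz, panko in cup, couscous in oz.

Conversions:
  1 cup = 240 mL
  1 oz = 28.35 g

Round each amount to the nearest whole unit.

Scaling factor: 23/2 = 11.5.
ketchup: 60 mL × 23/2 ÷ 240 mL/cup ≈ 3 cup
diced onion: 5 oz × 23/2 × 28.35 g/oz ≈ 1630 g
tahini: 8 fl oz × 23/2 = 92 fl oz
panko: 2 cup × 23/2 = 23 cup
couscous: 300 g × 23/2 ÷ 28.35 g/oz ≈ 122 oz

ketchup: 3 cup; diced onion: 1630 g; tahini: 92 fl oz; panko: 23 cup; couscous: 122 oz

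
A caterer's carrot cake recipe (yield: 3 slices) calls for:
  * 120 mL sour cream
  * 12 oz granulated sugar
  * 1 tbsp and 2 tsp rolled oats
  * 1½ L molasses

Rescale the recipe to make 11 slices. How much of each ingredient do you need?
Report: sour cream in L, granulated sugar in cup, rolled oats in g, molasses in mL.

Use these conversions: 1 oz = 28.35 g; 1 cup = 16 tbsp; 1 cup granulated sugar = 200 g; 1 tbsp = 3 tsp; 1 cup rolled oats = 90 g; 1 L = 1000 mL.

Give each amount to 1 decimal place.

Scaling factor: 11/3.
sour cream: 120 mL × 11/3 ÷ 1000 mL/L ≈ 0.4 L
granulated sugar: 12 oz × 11/3 × 28.35 g/oz ÷ 200 g/cup ≈ 6.2 cup
rolled oats: (1 tbsp + 2 tsp = 5/3 tbsp) × 11/3 ÷ 16 tbsp/cup × 90 g/cup ≈ 34.4 g
molasses: 1.5 L × 11/3 × 1000 mL/L = 5500.0 mL

sour cream: 0.4 L; granulated sugar: 6.2 cup; rolled oats: 34.4 g; molasses: 5500.0 mL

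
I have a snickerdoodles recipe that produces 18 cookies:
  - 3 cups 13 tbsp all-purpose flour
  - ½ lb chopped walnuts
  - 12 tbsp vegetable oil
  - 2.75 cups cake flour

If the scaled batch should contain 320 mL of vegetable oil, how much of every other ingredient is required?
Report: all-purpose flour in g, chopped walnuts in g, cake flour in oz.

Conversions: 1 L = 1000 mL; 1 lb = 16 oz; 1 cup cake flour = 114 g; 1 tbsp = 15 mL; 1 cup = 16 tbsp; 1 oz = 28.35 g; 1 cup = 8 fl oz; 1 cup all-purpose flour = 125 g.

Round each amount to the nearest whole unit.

all-purpose flour: 847 g; chopped walnuts: 403 g; cake flour: 20 oz

The original recipe has 180 mL of vegetable oil, so the scaling factor is 320 ÷ 180 = 16/9.
all-purpose flour: (3 cup + 13 tbsp = 3.8125 cup) × 16/9 × 125 g/cup ≈ 847 g
chopped walnuts: 0.5 lb × 16/9 × 16 oz/lb × 28.35 g/oz ≈ 403 g
cake flour: 2.75 cup × 16/9 × 114 g/cup ÷ 28.35 g/oz ≈ 20 oz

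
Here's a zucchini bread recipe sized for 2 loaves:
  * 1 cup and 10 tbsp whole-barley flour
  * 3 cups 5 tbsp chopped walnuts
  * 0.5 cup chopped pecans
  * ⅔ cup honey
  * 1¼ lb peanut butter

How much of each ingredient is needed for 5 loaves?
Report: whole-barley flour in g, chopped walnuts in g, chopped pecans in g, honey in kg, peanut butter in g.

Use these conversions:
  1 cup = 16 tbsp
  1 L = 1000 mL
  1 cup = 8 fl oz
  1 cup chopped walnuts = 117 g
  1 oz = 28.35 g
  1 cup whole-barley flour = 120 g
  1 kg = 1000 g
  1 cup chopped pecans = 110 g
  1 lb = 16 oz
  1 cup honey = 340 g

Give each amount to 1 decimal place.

Scaling factor: 5/2 = 2.5.
whole-barley flour: (1 cup + 10 tbsp = 1.625 cup) × 5/2 × 120 g/cup = 487.5 g
chopped walnuts: (3 cup + 5 tbsp = 3.3125 cup) × 5/2 × 117 g/cup ≈ 968.9 g
chopped pecans: 0.5 cup × 5/2 × 110 g/cup = 137.5 g
honey: 2/3 cup × 5/2 × 340 g/cup ÷ 1000 g/kg ≈ 0.6 kg
peanut butter: 1.25 lb × 5/2 × 16 oz/lb × 28.35 g/oz = 1417.5 g

whole-barley flour: 487.5 g; chopped walnuts: 968.9 g; chopped pecans: 137.5 g; honey: 0.6 kg; peanut butter: 1417.5 g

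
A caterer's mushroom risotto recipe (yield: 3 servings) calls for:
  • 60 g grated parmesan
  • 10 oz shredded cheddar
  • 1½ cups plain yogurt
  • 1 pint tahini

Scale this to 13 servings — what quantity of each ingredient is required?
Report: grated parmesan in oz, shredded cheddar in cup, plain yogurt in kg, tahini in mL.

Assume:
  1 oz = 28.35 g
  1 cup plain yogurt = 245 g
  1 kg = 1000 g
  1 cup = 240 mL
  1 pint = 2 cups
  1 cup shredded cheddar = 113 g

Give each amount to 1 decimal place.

Scaling factor: 13/3.
grated parmesan: 60 g × 13/3 ÷ 28.35 g/oz ≈ 9.2 oz
shredded cheddar: 10 oz × 13/3 × 28.35 g/oz ÷ 113 g/cup ≈ 10.9 cup
plain yogurt: 1.5 cup × 13/3 × 245 g/cup ÷ 1000 g/kg ≈ 1.6 kg
tahini: 1 pint × 13/3 × 2 cup/pint × 240 mL/cup = 2080.0 mL

grated parmesan: 9.2 oz; shredded cheddar: 10.9 cup; plain yogurt: 1.6 kg; tahini: 2080.0 mL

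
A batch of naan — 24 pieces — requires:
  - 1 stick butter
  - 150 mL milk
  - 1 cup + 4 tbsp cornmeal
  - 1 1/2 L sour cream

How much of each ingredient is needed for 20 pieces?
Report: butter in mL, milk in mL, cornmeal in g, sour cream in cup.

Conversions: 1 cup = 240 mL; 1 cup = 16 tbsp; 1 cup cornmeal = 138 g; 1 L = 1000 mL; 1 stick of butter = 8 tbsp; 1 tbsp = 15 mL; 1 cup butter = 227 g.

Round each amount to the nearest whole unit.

butter: 100 mL; milk: 125 mL; cornmeal: 144 g; sour cream: 5 cup

Scaling factor: 20/24 = 5/6.
butter: 1 stick × 5/6 × 8 tbsp/stick × 15 mL/tbsp = 100 mL
milk: 150 mL × 5/6 = 125 mL
cornmeal: (1 cup + 4 tbsp = 1.25 cup) × 5/6 × 138 g/cup ≈ 144 g
sour cream: 1.5 L × 5/6 × 1000 mL/L ÷ 240 mL/cup ≈ 5 cup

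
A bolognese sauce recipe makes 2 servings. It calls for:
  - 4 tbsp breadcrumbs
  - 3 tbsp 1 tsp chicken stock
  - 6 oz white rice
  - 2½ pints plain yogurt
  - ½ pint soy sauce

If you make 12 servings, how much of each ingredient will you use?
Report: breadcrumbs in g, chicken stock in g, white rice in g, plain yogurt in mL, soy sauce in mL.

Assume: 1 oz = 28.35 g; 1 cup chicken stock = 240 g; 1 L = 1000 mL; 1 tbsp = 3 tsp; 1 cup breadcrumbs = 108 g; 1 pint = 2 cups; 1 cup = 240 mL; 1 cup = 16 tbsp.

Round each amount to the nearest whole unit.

Scaling factor: 12/2 = 6.
breadcrumbs: 4 tbsp × 6 ÷ 16 tbsp/cup × 108 g/cup = 162 g
chicken stock: (3 tbsp + 1 tsp = 10/3 tbsp) × 6 ÷ 16 tbsp/cup × 240 g/cup = 300 g
white rice: 6 oz × 6 × 28.35 g/oz ≈ 1021 g
plain yogurt: 2.5 pint × 6 × 2 cup/pint × 240 mL/cup = 7200 mL
soy sauce: 0.5 pint × 6 × 2 cup/pint × 240 mL/cup = 1440 mL

breadcrumbs: 162 g; chicken stock: 300 g; white rice: 1021 g; plain yogurt: 7200 mL; soy sauce: 1440 mL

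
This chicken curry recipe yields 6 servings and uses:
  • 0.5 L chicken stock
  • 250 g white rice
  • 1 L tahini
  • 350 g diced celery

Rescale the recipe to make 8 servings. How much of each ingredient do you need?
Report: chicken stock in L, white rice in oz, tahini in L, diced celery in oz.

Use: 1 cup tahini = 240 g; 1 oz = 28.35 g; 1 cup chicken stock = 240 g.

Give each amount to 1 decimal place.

Scaling factor: 8/6 = 4/3.
chicken stock: 0.5 L × 4/3 ≈ 0.7 L
white rice: 250 g × 4/3 ÷ 28.35 g/oz ≈ 11.8 oz
tahini: 1 L × 4/3 ≈ 1.3 L
diced celery: 350 g × 4/3 ÷ 28.35 g/oz ≈ 16.5 oz

chicken stock: 0.7 L; white rice: 11.8 oz; tahini: 1.3 L; diced celery: 16.5 oz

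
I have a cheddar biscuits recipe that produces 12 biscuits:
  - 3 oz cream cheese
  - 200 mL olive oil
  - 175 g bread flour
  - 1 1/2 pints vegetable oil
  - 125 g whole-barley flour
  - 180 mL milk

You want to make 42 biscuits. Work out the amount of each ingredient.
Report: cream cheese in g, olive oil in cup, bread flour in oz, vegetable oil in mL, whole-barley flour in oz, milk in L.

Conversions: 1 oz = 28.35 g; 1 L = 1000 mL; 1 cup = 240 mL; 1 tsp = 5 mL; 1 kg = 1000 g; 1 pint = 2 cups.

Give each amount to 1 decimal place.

Scaling factor: 42/12 = 7/2 = 3.5.
cream cheese: 3 oz × 7/2 × 28.35 g/oz ≈ 297.7 g
olive oil: 200 mL × 7/2 ÷ 240 mL/cup ≈ 2.9 cup
bread flour: 175 g × 7/2 ÷ 28.35 g/oz ≈ 21.6 oz
vegetable oil: 1.5 pint × 7/2 × 2 cup/pint × 240 mL/cup = 2520.0 mL
whole-barley flour: 125 g × 7/2 ÷ 28.35 g/oz ≈ 15.4 oz
milk: 180 mL × 7/2 ÷ 1000 mL/L ≈ 0.6 L

cream cheese: 297.7 g; olive oil: 2.9 cup; bread flour: 21.6 oz; vegetable oil: 2520.0 mL; whole-barley flour: 15.4 oz; milk: 0.6 L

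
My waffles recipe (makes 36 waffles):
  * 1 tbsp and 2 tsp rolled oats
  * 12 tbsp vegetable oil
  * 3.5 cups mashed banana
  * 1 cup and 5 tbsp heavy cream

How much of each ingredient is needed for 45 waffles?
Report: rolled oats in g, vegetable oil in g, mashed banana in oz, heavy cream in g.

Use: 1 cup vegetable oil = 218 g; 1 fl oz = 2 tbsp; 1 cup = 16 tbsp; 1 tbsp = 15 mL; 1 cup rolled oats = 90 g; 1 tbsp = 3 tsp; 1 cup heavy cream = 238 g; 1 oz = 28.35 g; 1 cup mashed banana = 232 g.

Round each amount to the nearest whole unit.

rolled oats: 12 g; vegetable oil: 204 g; mashed banana: 36 oz; heavy cream: 390 g

Scaling factor: 45/36 = 5/4 = 1.25.
rolled oats: (1 tbsp + 2 tsp = 5/3 tbsp) × 5/4 ÷ 16 tbsp/cup × 90 g/cup ≈ 12 g
vegetable oil: 12 tbsp × 5/4 ÷ 16 tbsp/cup × 218 g/cup ≈ 204 g
mashed banana: 3.5 cup × 5/4 × 232 g/cup ÷ 28.35 g/oz ≈ 36 oz
heavy cream: (1 cup + 5 tbsp = 1.3125 cup) × 5/4 × 238 g/cup ≈ 390 g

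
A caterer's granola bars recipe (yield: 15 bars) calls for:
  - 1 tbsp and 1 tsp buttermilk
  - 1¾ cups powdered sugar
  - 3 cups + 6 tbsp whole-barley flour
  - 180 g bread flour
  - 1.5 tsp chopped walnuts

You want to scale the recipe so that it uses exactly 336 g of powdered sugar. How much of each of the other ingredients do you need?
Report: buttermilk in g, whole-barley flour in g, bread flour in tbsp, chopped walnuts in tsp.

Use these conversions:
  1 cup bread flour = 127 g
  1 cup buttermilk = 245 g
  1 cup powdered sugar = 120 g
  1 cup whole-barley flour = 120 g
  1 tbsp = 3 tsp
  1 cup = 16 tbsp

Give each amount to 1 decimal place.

buttermilk: 32.7 g; whole-barley flour: 648.0 g; bread flour: 36.3 tbsp; chopped walnuts: 2.4 tsp

The original recipe has 210 g of powdered sugar, so the scaling factor is 336 ÷ 210 = 8/5 = 1.6.
buttermilk: (1 tbsp + 1 tsp = 4/3 tbsp) × 8/5 ÷ 16 tbsp/cup × 245 g/cup ≈ 32.7 g
whole-barley flour: (3 cup + 6 tbsp = 3.375 cup) × 8/5 × 120 g/cup = 648.0 g
bread flour: 180 g × 8/5 ÷ 127 g/cup × 16 tbsp/cup ≈ 36.3 tbsp
chopped walnuts: 1.5 tsp × 8/5 = 2.4 tsp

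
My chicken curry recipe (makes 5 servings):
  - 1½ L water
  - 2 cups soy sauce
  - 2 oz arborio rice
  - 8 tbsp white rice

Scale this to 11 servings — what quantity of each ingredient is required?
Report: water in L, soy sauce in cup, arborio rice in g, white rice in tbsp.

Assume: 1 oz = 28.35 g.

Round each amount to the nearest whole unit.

Scaling factor: 11/5 = 2.2.
water: 1.5 L × 11/5 ≈ 3 L
soy sauce: 2 cup × 11/5 ≈ 4 cup
arborio rice: 2 oz × 11/5 × 28.35 g/oz ≈ 125 g
white rice: 8 tbsp × 11/5 ≈ 18 tbsp

water: 3 L; soy sauce: 4 cup; arborio rice: 125 g; white rice: 18 tbsp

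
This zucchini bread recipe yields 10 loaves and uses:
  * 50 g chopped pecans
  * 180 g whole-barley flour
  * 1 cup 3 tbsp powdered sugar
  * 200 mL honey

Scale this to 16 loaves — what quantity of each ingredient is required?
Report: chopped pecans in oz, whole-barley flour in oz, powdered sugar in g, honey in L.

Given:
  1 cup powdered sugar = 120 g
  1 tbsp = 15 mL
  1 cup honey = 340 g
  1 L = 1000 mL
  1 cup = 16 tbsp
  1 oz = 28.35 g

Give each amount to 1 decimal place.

chopped pecans: 2.8 oz; whole-barley flour: 10.2 oz; powdered sugar: 228.0 g; honey: 0.3 L

Scaling factor: 16/10 = 8/5 = 1.6.
chopped pecans: 50 g × 8/5 ÷ 28.35 g/oz ≈ 2.8 oz
whole-barley flour: 180 g × 8/5 ÷ 28.35 g/oz ≈ 10.2 oz
powdered sugar: (1 cup + 3 tbsp = 1.1875 cup) × 8/5 × 120 g/cup = 228.0 g
honey: 200 mL × 8/5 ÷ 1000 mL/L ≈ 0.3 L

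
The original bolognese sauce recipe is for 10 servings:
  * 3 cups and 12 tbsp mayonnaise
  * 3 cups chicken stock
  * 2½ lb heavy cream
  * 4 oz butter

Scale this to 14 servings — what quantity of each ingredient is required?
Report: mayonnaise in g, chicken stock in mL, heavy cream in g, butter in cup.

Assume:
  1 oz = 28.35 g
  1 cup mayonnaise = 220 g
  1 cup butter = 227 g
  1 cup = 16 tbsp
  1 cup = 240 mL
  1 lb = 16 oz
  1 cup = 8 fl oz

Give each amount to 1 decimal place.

mayonnaise: 1155.0 g; chicken stock: 1008.0 mL; heavy cream: 1587.6 g; butter: 0.7 cup

Scaling factor: 14/10 = 7/5 = 1.4.
mayonnaise: (3 cup + 12 tbsp = 3.75 cup) × 7/5 × 220 g/cup = 1155.0 g
chicken stock: 3 cup × 7/5 × 240 mL/cup = 1008.0 mL
heavy cream: 2.5 lb × 7/5 × 16 oz/lb × 28.35 g/oz = 1587.6 g
butter: 4 oz × 7/5 × 28.35 g/oz ÷ 227 g/cup ≈ 0.7 cup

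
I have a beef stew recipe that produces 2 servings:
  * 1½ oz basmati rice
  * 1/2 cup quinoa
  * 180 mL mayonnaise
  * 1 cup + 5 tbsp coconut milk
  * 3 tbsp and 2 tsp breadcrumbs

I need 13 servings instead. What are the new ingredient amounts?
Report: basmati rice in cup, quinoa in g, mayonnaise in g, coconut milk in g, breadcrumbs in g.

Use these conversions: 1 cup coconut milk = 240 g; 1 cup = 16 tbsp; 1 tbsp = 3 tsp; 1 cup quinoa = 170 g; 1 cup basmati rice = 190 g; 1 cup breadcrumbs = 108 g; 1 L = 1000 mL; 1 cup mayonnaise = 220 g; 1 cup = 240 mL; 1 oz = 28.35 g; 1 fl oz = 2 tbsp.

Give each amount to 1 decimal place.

basmati rice: 1.5 cup; quinoa: 552.5 g; mayonnaise: 1072.5 g; coconut milk: 2047.5 g; breadcrumbs: 160.9 g

Scaling factor: 13/2 = 6.5.
basmati rice: 1.5 oz × 13/2 × 28.35 g/oz ÷ 190 g/cup ≈ 1.5 cup
quinoa: 0.5 cup × 13/2 × 170 g/cup = 552.5 g
mayonnaise: 180 mL × 13/2 ÷ 240 mL/cup × 220 g/cup = 1072.5 g
coconut milk: (1 cup + 5 tbsp = 1.3125 cup) × 13/2 × 240 g/cup = 2047.5 g
breadcrumbs: (3 tbsp + 2 tsp = 11/3 tbsp) × 13/2 ÷ 16 tbsp/cup × 108 g/cup ≈ 160.9 g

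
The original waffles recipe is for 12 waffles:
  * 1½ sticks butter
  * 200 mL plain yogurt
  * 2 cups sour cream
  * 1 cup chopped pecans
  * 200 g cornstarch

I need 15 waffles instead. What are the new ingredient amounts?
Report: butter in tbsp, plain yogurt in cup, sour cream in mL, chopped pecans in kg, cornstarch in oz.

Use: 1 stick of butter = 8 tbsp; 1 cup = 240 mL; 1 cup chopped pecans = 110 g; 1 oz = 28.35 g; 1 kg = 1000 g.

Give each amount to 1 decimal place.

Scaling factor: 15/12 = 5/4 = 1.25.
butter: 1.5 stick × 5/4 × 8 tbsp/stick = 15.0 tbsp
plain yogurt: 200 mL × 5/4 ÷ 240 mL/cup ≈ 1.0 cup
sour cream: 2 cup × 5/4 × 240 mL/cup = 600.0 mL
chopped pecans: 1 cup × 5/4 × 110 g/cup ÷ 1000 g/kg ≈ 0.1 kg
cornstarch: 200 g × 5/4 ÷ 28.35 g/oz ≈ 8.8 oz

butter: 15.0 tbsp; plain yogurt: 1.0 cup; sour cream: 600.0 mL; chopped pecans: 0.1 kg; cornstarch: 8.8 oz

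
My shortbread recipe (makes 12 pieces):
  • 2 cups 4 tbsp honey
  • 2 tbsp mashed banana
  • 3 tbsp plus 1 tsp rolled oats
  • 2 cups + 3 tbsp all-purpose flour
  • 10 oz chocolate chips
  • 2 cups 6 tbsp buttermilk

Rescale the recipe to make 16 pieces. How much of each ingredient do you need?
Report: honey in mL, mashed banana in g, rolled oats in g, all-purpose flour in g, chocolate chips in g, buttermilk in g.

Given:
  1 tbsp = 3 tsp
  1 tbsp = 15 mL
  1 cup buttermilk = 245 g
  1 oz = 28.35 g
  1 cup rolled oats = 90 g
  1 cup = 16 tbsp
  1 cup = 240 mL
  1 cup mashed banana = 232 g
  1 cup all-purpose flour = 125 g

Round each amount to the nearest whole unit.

Scaling factor: 16/12 = 4/3.
honey: (2 cup + 4 tbsp = 2.25 cup) × 4/3 × 240 mL/cup = 720 mL
mashed banana: 2 tbsp × 4/3 ÷ 16 tbsp/cup × 232 g/cup ≈ 39 g
rolled oats: (3 tbsp + 1 tsp = 10/3 tbsp) × 4/3 ÷ 16 tbsp/cup × 90 g/cup = 25 g
all-purpose flour: (2 cup + 3 tbsp = 2.1875 cup) × 4/3 × 125 g/cup ≈ 365 g
chocolate chips: 10 oz × 4/3 × 28.35 g/oz = 378 g
buttermilk: (2 cup + 6 tbsp = 2.375 cup) × 4/3 × 245 g/cup ≈ 776 g

honey: 720 mL; mashed banana: 39 g; rolled oats: 25 g; all-purpose flour: 365 g; chocolate chips: 378 g; buttermilk: 776 g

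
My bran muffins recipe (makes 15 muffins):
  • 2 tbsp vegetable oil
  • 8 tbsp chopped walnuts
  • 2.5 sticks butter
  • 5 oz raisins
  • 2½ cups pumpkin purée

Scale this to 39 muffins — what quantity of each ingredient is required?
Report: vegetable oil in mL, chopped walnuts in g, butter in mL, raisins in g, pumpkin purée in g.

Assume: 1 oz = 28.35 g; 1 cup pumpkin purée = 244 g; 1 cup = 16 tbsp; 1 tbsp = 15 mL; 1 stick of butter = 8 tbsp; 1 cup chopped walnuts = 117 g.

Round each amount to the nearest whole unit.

vegetable oil: 78 mL; chopped walnuts: 152 g; butter: 780 mL; raisins: 369 g; pumpkin purée: 1586 g

Scaling factor: 39/15 = 13/5 = 2.6.
vegetable oil: 2 tbsp × 13/5 × 15 mL/tbsp = 78 mL
chopped walnuts: 8 tbsp × 13/5 ÷ 16 tbsp/cup × 117 g/cup ≈ 152 g
butter: 2.5 stick × 13/5 × 8 tbsp/stick × 15 mL/tbsp = 780 mL
raisins: 5 oz × 13/5 × 28.35 g/oz ≈ 369 g
pumpkin purée: 2.5 cup × 13/5 × 244 g/cup = 1586 g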